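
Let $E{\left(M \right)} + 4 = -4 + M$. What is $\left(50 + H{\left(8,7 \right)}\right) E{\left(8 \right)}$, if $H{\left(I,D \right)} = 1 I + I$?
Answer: $0$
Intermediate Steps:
$H{\left(I,D \right)} = 2 I$ ($H{\left(I,D \right)} = I + I = 2 I$)
$E{\left(M \right)} = -8 + M$ ($E{\left(M \right)} = -4 + \left(-4 + M\right) = -8 + M$)
$\left(50 + H{\left(8,7 \right)}\right) E{\left(8 \right)} = \left(50 + 2 \cdot 8\right) \left(-8 + 8\right) = \left(50 + 16\right) 0 = 66 \cdot 0 = 0$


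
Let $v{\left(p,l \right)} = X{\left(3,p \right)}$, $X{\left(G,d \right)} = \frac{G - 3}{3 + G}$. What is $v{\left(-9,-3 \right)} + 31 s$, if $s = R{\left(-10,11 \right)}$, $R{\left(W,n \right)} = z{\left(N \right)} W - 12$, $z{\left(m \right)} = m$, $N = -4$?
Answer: $868$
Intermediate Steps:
$X{\left(G,d \right)} = \frac{-3 + G}{3 + G}$
$v{\left(p,l \right)} = 0$ ($v{\left(p,l \right)} = \frac{-3 + 3}{3 + 3} = \frac{1}{6} \cdot 0 = 0$)
$R{\left(W,n \right)} = -12 - 4 W$ ($R{\left(W,n \right)} = - 4 W - 12 = -12 - 4 W$)
$s = 28$ ($s = -12 - -40 = -12 + 40 = 28$)
$v{\left(-9,-3 \right)} + 31 s = 0 + 31 \cdot 28 = 0 + 868 = 868$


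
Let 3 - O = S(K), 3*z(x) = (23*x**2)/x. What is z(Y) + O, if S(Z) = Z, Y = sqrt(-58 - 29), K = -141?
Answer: 144 + 23*I*sqrt(87)/3 ≈ 144.0 + 71.51*I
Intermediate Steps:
Y = I*sqrt(87) (Y = sqrt(-87) = I*sqrt(87) ≈ 9.3274*I)
z(x) = 23*x/3 (z(x) = ((23*x**2)/x)/3 = (23*x)/3 = 23*x/3)
O = 144 (O = 3 - 1*(-141) = 3 + 141 = 144)
z(Y) + O = 23*(I*sqrt(87))/3 + 144 = 23*I*sqrt(87)/3 + 144 = 144 + 23*I*sqrt(87)/3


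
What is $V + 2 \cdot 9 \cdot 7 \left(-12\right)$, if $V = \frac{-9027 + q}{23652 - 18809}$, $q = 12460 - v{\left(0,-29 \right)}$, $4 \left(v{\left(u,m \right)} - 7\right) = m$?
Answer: $- \frac{29276731}{19372} \approx -1511.3$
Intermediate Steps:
$v{\left(u,m \right)} = 7 + \frac{m}{4}$
$q = \frac{49841}{4}$ ($q = 12460 - \left(7 + \frac{1}{4} \left(-29\right)\right) = 12460 - \left(7 - \frac{29}{4}\right) = 12460 - - \frac{1}{4} = 12460 + \frac{1}{4} = \frac{49841}{4} \approx 12460.0$)
$V = \frac{13733}{19372}$ ($V = \frac{-9027 + \frac{49841}{4}}{23652 - 18809} = \frac{13733}{4 \cdot 4843} = \frac{13733}{4} \cdot \frac{1}{4843} = \frac{13733}{19372} \approx 0.70891$)
$V + 2 \cdot 9 \cdot 7 \left(-12\right) = \frac{13733}{19372} + 2 \cdot 9 \cdot 7 \left(-12\right) = \frac{13733}{19372} + 2 \cdot 63 \left(-12\right) = \frac{13733}{19372} + 2 \left(-756\right) = \frac{13733}{19372} - 1512 = - \frac{29276731}{19372}$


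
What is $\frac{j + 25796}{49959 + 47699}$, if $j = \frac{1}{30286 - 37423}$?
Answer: $\frac{184106051}{696985146} \approx 0.26415$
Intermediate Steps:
$j = - \frac{1}{7137}$ ($j = \frac{1}{-7137} = - \frac{1}{7137} \approx -0.00014011$)
$\frac{j + 25796}{49959 + 47699} = \frac{- \frac{1}{7137} + 25796}{49959 + 47699} = \frac{184106051}{7137 \cdot 97658} = \frac{184106051}{7137} \cdot \frac{1}{97658} = \frac{184106051}{696985146}$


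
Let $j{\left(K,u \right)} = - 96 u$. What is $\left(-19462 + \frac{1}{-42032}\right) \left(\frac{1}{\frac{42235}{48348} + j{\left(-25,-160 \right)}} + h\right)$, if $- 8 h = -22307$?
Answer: $- \frac{2710398355469877713373}{49945281584768} \approx -5.4267 \cdot 10^{7}$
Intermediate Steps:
$h = \frac{22307}{8}$ ($h = \left(- \frac{1}{8}\right) \left(-22307\right) = \frac{22307}{8} \approx 2788.4$)
$\left(-19462 + \frac{1}{-42032}\right) \left(\frac{1}{\frac{42235}{48348} + j{\left(-25,-160 \right)}} + h\right) = \left(-19462 + \frac{1}{-42032}\right) \left(\frac{1}{\frac{42235}{48348} - -15360} + \frac{22307}{8}\right) = \left(-19462 - \frac{1}{42032}\right) \left(\frac{1}{42235 \cdot \frac{1}{48348} + 15360} + \frac{22307}{8}\right) = - \frac{818026785 \left(\frac{1}{\frac{42235}{48348} + 15360} + \frac{22307}{8}\right)}{42032} = - \frac{818026785 \left(\frac{1}{\frac{742667515}{48348}} + \frac{22307}{8}\right)}{42032} = - \frac{818026785 \left(\frac{48348}{742667515} + \frac{22307}{8}\right)}{42032} = \left(- \frac{818026785}{42032}\right) \frac{16566684643889}{5941340120} = - \frac{2710398355469877713373}{49945281584768}$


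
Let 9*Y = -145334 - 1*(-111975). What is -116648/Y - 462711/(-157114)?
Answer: 180378881097/5241165926 ≈ 34.416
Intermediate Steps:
Y = -33359/9 (Y = (-145334 - 1*(-111975))/9 = (-145334 + 111975)/9 = (⅑)*(-33359) = -33359/9 ≈ -3706.6)
-116648/Y - 462711/(-157114) = -116648/(-33359/9) - 462711/(-157114) = -116648*(-9/33359) - 462711*(-1/157114) = 1049832/33359 + 462711/157114 = 180378881097/5241165926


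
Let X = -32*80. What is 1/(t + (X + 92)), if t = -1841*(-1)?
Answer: -1/627 ≈ -0.0015949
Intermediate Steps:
X = -2560
t = 1841
1/(t + (X + 92)) = 1/(1841 + (-2560 + 92)) = 1/(1841 - 2468) = 1/(-627) = -1/627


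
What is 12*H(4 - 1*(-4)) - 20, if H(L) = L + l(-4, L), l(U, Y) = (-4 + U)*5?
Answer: -404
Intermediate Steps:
l(U, Y) = -20 + 5*U
H(L) = -40 + L (H(L) = L + (-20 + 5*(-4)) = L + (-20 - 20) = L - 40 = -40 + L)
12*H(4 - 1*(-4)) - 20 = 12*(-40 + (4 - 1*(-4))) - 20 = 12*(-40 + (4 + 4)) - 20 = 12*(-40 + 8) - 20 = 12*(-32) - 20 = -384 - 20 = -404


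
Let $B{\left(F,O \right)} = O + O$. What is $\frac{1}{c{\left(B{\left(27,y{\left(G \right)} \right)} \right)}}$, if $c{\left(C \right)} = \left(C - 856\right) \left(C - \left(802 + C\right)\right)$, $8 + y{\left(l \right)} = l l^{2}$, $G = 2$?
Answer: $\frac{1}{686512} \approx 1.4566 \cdot 10^{-6}$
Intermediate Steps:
$y{\left(l \right)} = -8 + l^{3}$ ($y{\left(l \right)} = -8 + l l^{2} = -8 + l^{3}$)
$B{\left(F,O \right)} = 2 O$
$c{\left(C \right)} = 686512 - 802 C$ ($c{\left(C \right)} = \left(-856 + C\right) \left(-802\right) = 686512 - 802 C$)
$\frac{1}{c{\left(B{\left(27,y{\left(G \right)} \right)} \right)}} = \frac{1}{686512 - 802 \cdot 2 \left(-8 + 2^{3}\right)} = \frac{1}{686512 - 802 \cdot 2 \left(-8 + 8\right)} = \frac{1}{686512 - 802 \cdot 2 \cdot 0} = \frac{1}{686512 - 0} = \frac{1}{686512 + 0} = \frac{1}{686512}$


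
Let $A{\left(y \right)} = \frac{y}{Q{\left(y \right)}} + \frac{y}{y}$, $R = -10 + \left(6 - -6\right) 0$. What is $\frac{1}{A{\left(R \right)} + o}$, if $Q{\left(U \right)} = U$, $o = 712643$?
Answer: $\frac{1}{712645} \approx 1.4032 \cdot 10^{-6}$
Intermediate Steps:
$R = -10$ ($R = -10 + \left(6 + 6\right) 0 = -10 + 12 \cdot 0 = -10 + 0 = -10$)
$A{\left(y \right)} = 2$ ($A{\left(y \right)} = \frac{y}{y} + \frac{y}{y} = 1 + 1 = 2$)
$\frac{1}{A{\left(R \right)} + o} = \frac{1}{2 + 712643} = \frac{1}{712645}$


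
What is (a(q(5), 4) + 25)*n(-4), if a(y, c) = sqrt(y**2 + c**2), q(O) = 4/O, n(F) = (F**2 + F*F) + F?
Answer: 700 + 112*sqrt(26)/5 ≈ 814.22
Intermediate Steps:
n(F) = F + 2*F**2 (n(F) = (F**2 + F**2) + F = 2*F**2 + F = F + 2*F**2)
a(y, c) = sqrt(c**2 + y**2)
(a(q(5), 4) + 25)*n(-4) = (sqrt(4**2 + (4/5)**2) + 25)*(-4*(1 + 2*(-4))) = (sqrt(16 + (4*(1/5))**2) + 25)*(-4*(1 - 8)) = (sqrt(16 + (4/5)**2) + 25)*(-4*(-7)) = (sqrt(16 + 16/25) + 25)*28 = (sqrt(416/25) + 25)*28 = (4*sqrt(26)/5 + 25)*28 = (25 + 4*sqrt(26)/5)*28 = 700 + 112*sqrt(26)/5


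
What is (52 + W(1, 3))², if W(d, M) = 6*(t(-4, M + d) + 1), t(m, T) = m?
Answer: 1156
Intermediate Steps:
W(d, M) = -18 (W(d, M) = 6*(-4 + 1) = 6*(-3) = -18)
(52 + W(1, 3))² = (52 - 18)² = 34² = 1156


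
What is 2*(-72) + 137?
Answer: -7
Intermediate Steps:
2*(-72) + 137 = -144 + 137 = -7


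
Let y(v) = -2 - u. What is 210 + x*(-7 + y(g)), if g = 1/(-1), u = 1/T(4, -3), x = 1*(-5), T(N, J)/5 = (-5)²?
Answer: 6376/25 ≈ 255.04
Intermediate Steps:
T(N, J) = 125 (T(N, J) = 5*(-5)² = 5*25 = 125)
x = -5
u = 1/125 ≈ 0.0080000
g = -1
y(v) = -251/125 (y(v) = -2 - 1*1/125 = -2 - 1/125 = -251/125)
210 + x*(-7 + y(g)) = 210 - 5*(-7 - 251/125) = 210 - 5*(-1126/125) = 210 + 1126/25 = 6376/25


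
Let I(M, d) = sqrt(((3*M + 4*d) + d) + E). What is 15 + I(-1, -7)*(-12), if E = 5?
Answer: 15 - 12*I*sqrt(33) ≈ 15.0 - 68.935*I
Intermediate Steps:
I(M, d) = sqrt(5 + 3*M + 5*d) (I(M, d) = sqrt(((3*M + 4*d) + d) + 5) = sqrt((3*M + 5*d) + 5) = sqrt(5 + 3*M + 5*d))
15 + I(-1, -7)*(-12) = 15 + sqrt(5 + 3*(-1) + 5*(-7))*(-12) = 15 + sqrt(5 - 3 - 35)*(-12) = 15 + sqrt(-33)*(-12) = 15 + (I*sqrt(33))*(-12) = 15 - 12*I*sqrt(33)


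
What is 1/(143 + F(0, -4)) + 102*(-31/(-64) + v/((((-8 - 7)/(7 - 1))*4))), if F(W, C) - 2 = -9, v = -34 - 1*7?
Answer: 1271909/2720 ≈ 467.61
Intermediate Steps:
v = -41 (v = -34 - 7 = -41)
F(W, C) = -7 (F(W, C) = 2 - 9 = -7)
1/(143 + F(0, -4)) + 102*(-31/(-64) + v/((((-8 - 7)/(7 - 1))*4))) = 1/(143 - 7) + 102*(-31/(-64) - 41*(7 - 1)/(4*(-8 - 7))) = 1/136 + 102*(-31*(-1/64) - 41/(-15/6*4)) = 1/136 + 102*(31/64 - 41/(-15*⅙*4)) = 1/136 + 102*(31/64 - 41/((-5/2*4))) = 1/136 + 102*(31/64 - 41/(-10)) = 1/136 + 102*(31/64 - 41*(-⅒)) = 1/136 + 102*(31/64 + 41/10) = 1/136 + 102*(1467/320) = 1/136 + 74817/160 = 1271909/2720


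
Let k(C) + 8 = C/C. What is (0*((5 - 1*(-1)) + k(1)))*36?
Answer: 0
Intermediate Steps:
k(C) = -7 (k(C) = -8 + C/C = -8 + 1 = -7)
(0*((5 - 1*(-1)) + k(1)))*36 = (0*((5 - 1*(-1)) - 7))*36 = (0*((5 + 1) - 7))*36 = (0*(6 - 7))*36 = (0*(-1))*36 = 0*36 = 0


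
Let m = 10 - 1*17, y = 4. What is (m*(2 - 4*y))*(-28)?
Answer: -2744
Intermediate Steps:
m = -7 (m = 10 - 17 = -7)
(m*(2 - 4*y))*(-28) = -7*(2 - 4*4)*(-28) = -7*(2 - 16)*(-28) = -7*(-14)*(-28) = 98*(-28) = -2744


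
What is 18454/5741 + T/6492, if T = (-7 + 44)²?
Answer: 127662797/37270572 ≈ 3.4253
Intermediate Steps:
T = 1369 (T = 37² = 1369)
18454/5741 + T/6492 = 18454/5741 + 1369/6492 = 127662797/37270572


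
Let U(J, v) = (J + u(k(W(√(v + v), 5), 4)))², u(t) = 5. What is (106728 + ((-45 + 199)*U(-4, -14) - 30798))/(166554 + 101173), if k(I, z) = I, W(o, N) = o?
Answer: 76084/267727 ≈ 0.28418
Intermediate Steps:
U(J, v) = (5 + J)² (U(J, v) = (J + 5)² = (5 + J)²)
(106728 + ((-45 + 199)*U(-4, -14) - 30798))/(166554 + 101173) = (106728 + ((-45 + 199)*(5 - 4)² - 30798))/(166554 + 101173) = (106728 + (154*1² - 30798))/267727 = (106728 + (154*1 - 30798))*(1/267727) = (106728 + (154 - 30798))*(1/267727) = (106728 - 30644)*(1/267727) = 76084*(1/267727) = 76084/267727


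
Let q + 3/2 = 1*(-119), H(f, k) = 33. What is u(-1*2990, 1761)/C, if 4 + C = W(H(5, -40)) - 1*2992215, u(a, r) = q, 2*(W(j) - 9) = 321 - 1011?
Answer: 241/5985110 ≈ 4.0267e-5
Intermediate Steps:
W(j) = -336 (W(j) = 9 + (321 - 1011)/2 = 9 + (½)*(-690) = 9 - 345 = -336)
q = -241/2 (q = -3/2 + 1*(-119) = -3/2 - 119 = -241/2 ≈ -120.50)
u(a, r) = -241/2
C = -2992555 (C = -4 + (-336 - 1*2992215) = -4 + (-336 - 2992215) = -4 - 2992551 = -2992555)
u(-1*2990, 1761)/C = -241/2/(-2992555) = -241/2*(-1/2992555) = 241/5985110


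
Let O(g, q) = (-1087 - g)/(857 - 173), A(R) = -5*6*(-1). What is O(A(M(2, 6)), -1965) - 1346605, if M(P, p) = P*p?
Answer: -921078937/684 ≈ -1.3466e+6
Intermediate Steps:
A(R) = 30 (A(R) = -30*(-1) = 30)
O(g, q) = -1087/684 - g/684 (O(g, q) = (-1087 - g)/684 = (-1087 - g)*(1/684) = -1087/684 - g/684)
O(A(M(2, 6)), -1965) - 1346605 = (-1087/684 - 1/684*30) - 1346605 = (-1087/684 - 5/114) - 1346605 = -1117/684 - 1346605 = -921078937/684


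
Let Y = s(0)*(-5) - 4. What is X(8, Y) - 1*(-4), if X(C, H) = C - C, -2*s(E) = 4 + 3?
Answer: 4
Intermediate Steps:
s(E) = -7/2 (s(E) = -(4 + 3)/2 = -½*7 = -7/2)
Y = 27/2 (Y = -7/2*(-5) - 4 = 35/2 - 4 = 27/2 ≈ 13.500)
X(C, H) = 0
X(8, Y) - 1*(-4) = 0 - 1*(-4) = 0 + 4 = 4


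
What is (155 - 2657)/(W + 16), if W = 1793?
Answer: -278/201 ≈ -1.3831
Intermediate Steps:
(155 - 2657)/(W + 16) = (155 - 2657)/(1793 + 16) = -2502/1809 = -2502*1/1809 = -278/201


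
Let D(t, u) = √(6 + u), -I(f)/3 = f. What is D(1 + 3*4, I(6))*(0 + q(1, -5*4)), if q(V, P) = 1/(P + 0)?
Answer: -I*√3/10 ≈ -0.17321*I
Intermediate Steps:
I(f) = -3*f
q(V, P) = 1/P
D(1 + 3*4, I(6))*(0 + q(1, -5*4)) = √(6 - 3*6)*(0 + 1/(-5*4)) = √(6 - 18)*(0 + 1/(-20)) = √(-12)*(0 - 1/20) = (2*I*√3)*(-1/20) = -I*√3/10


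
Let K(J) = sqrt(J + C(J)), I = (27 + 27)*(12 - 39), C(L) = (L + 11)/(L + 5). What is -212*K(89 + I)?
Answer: -106*I*sqrt(636291678)/341 ≈ -7841.1*I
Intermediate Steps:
C(L) = (11 + L)/(5 + L)
I = -1458 (I = 54*(-27) = -1458)
K(J) = sqrt(J + (11 + J)/(5 + J))
-212*K(89 + I) = -212*sqrt(11 + (89 - 1458) + (89 - 1458)*(5 + (89 - 1458)))*(I*sqrt(341)/682) = -212*sqrt(11 - 1369 - 1369*(5 - 1369))*(I*sqrt(341)/682) = -212*sqrt(11 - 1369 - 1369*(-1364))*(I*sqrt(341)/682) = -212*I*sqrt(341)*sqrt(11 - 1369 + 1867316)/682 = -212*I*sqrt(636291678)/682 = -106*I*sqrt(636291678)/341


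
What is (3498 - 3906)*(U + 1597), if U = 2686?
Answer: -1747464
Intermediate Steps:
(3498 - 3906)*(U + 1597) = (3498 - 3906)*(2686 + 1597) = -408*4283 = -1747464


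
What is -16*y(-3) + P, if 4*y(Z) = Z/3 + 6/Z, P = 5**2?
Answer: 37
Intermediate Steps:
P = 25
y(Z) = Z/12 + 3/(2*Z) (y(Z) = (Z/3 + 6/Z)/4 = (6/Z + Z/3)/4 = Z/12 + 3/(2*Z))
-16*y(-3) + P = -4*(18 + (-3)**2)/(3*(-3)) + 25 = -4*(-1)*(18 + 9)/(3*3) + 25 = -4*(-1)*27/(3*3) + 25 = -16*(-3/4) + 25 = 12 + 25 = 37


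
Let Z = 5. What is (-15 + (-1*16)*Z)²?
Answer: 9025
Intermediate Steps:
(-15 + (-1*16)*Z)² = (-15 - 1*16*5)² = (-15 - 16*5)² = (-15 - 80)² = (-95)² = 9025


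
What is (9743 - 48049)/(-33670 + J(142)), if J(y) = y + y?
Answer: 19153/16693 ≈ 1.1474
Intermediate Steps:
J(y) = 2*y
(9743 - 48049)/(-33670 + J(142)) = (9743 - 48049)/(-33670 + 2*142) = -38306/(-33670 + 284) = -38306/(-33386) = -38306*(-1/33386) = 19153/16693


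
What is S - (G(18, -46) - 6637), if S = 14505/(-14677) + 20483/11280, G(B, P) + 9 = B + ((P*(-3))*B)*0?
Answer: 1097445892271/165556560 ≈ 6628.8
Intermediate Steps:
G(B, P) = -9 + B (G(B, P) = -9 + (B + ((P*(-3))*B)*0) = -9 + (B + ((-3*P)*B)*0) = -9 + (B - 3*B*P*0) = -9 + (B + 0) = -9 + B)
S = 137012591/165556560 (S = 14505*(-1/14677) + 20483*(1/11280) = -14505/14677 + 20483/11280 = 137012591/165556560 ≈ 0.82759)
S - (G(18, -46) - 6637) = 137012591/165556560 - ((-9 + 18) - 6637) = 137012591/165556560 - (9 - 6637) = 137012591/165556560 - 1*(-6628) = 137012591/165556560 + 6628 = 1097445892271/165556560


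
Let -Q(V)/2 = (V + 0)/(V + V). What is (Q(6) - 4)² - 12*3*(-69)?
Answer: 2509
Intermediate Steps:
Q(V) = -1 (Q(V) = -2*(V + 0)/(V + V) = -2*V/(2*V) = -2*V*1/(2*V) = -2*½ = -1)
(Q(6) - 4)² - 12*3*(-69) = (-1 - 4)² - 12*3*(-69) = (-5)² - 36*(-69) = 25 + 2484 = 2509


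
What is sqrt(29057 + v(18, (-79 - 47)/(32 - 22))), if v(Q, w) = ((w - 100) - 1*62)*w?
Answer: 4*sqrt(48839)/5 ≈ 176.80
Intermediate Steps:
v(Q, w) = w*(-162 + w) (v(Q, w) = ((-100 + w) - 62)*w = (-162 + w)*w = w*(-162 + w))
sqrt(29057 + v(18, (-79 - 47)/(32 - 22))) = sqrt(29057 + ((-79 - 47)/(32 - 22))*(-162 + (-79 - 47)/(32 - 22))) = sqrt(29057 + (-126/10)*(-162 - 126/10)) = sqrt(29057 + (-126*1/10)*(-162 - 126*1/10)) = sqrt(29057 - 63*(-162 - 63/5)/5) = sqrt(29057 - 63/5*(-873/5)) = sqrt(29057 + 54999/25) = sqrt(781424/25) = 4*sqrt(48839)/5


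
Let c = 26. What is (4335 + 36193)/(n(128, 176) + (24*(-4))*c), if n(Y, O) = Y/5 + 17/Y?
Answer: -25937920/1580971 ≈ -16.406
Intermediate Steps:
n(Y, O) = 17/Y + Y/5 (n(Y, O) = Y*(1/5) + 17/Y = Y/5 + 17/Y = 17/Y + Y/5)
(4335 + 36193)/(n(128, 176) + (24*(-4))*c) = (4335 + 36193)/((17/128 + (1/5)*128) + (24*(-4))*26) = 40528/((17*(1/128) + 128/5) - 96*26) = 40528/((17/128 + 128/5) - 2496) = 40528/(16469/640 - 2496) = 40528/(-1580971/640) = 40528*(-640/1580971) = -25937920/1580971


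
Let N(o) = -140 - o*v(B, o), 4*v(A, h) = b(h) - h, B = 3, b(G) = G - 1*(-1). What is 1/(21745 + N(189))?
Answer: 4/86231 ≈ 4.6387e-5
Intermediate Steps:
b(G) = 1 + G (b(G) = G + 1 = 1 + G)
v(A, h) = 1/4 (v(A, h) = ((1 + h) - h)/4 = (1/4)*1 = 1/4)
N(o) = -140 - o/4
1/(21745 + N(189)) = 1/(21745 + (-140 - 1/4*189)) = 1/(21745 + (-140 - 189/4)) = 1/(21745 - 749/4) = 1/(86231/4) = 4/86231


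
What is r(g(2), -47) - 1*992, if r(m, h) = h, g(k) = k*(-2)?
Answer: -1039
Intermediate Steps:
g(k) = -2*k
r(g(2), -47) - 1*992 = -47 - 1*992 = -47 - 992 = -1039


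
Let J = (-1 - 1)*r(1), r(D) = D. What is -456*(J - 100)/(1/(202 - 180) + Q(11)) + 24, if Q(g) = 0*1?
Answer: 1023288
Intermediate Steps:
Q(g) = 0
J = -2 (J = (-1 - 1)*1 = -2*1 = -2)
-456*(J - 100)/(1/(202 - 180) + Q(11)) + 24 = -456*(-2 - 100)/(1/(202 - 180) + 0) + 24 = -(-46512)/(1/22 + 0) + 24 = -(-46512)/1/22 + 24 = -(-46512)*22 + 24 = -456*(-2244) + 24 = 1023264 + 24 = 1023288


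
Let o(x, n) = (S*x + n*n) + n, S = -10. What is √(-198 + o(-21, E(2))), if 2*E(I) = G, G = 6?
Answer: 2*√6 ≈ 4.8990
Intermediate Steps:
E(I) = 3 (E(I) = (½)*6 = 3)
o(x, n) = n + n² - 10*x (o(x, n) = (-10*x + n*n) + n = (-10*x + n²) + n = (n² - 10*x) + n = n + n² - 10*x)
√(-198 + o(-21, E(2))) = √(-198 + (3 + 3² - 10*(-21))) = √(-198 + (3 + 9 + 210)) = √(-198 + 222) = √24 = 2*√6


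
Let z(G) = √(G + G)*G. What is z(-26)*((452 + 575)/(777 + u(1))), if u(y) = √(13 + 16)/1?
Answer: -10373727*I*√13/150925 + 13351*I*√377/150925 ≈ -246.11*I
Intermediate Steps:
u(y) = √29 (u(y) = √29*1 = √29)
z(G) = √2*G^(3/2) (z(G) = √(2*G)*G = (√2*√G)*G = √2*G^(3/2))
z(-26)*((452 + 575)/(777 + u(1))) = (√2*(-26)^(3/2))*((452 + 575)/(777 + √29)) = (√2*(-26*I*√26))*(1027/(777 + √29)) = (-52*I*√13)*(1027/(777 + √29)) = -53404*I*√13/(777 + √29)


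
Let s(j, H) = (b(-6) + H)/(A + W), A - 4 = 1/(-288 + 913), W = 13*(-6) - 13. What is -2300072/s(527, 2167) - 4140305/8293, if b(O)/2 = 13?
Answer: 1031481899557279/11366593125 ≈ 90747.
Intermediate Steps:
b(O) = 26 (b(O) = 2*13 = 26)
W = -91 (W = -78 - 13 = -91)
A = 2501/625 (A = 4 + 1/(-288 + 913) = 4 + 1/625 = 2501/625 ≈ 4.0016)
s(j, H) = -8125/27187 - 625*H/54374 (s(j, H) = (26 + H)/(2501/625 - 91) = (26 + H)/(-54374/625) = (26 + H)*(-625/54374) = -8125/27187 - 625*H/54374)
-2300072/s(527, 2167) - 4140305/8293 = -2300072/(-8125/27187 - 625/54374*2167) - 4140305/8293 = -2300072/(-8125/27187 - 1354375/54374) - 4140305*1/8293 = -2300072/(-1370625/54374) - 4140305/8293 = -2300072*(-54374/1370625) - 4140305/8293 = 125064114928/1370625 - 4140305/8293 = 1031481899557279/11366593125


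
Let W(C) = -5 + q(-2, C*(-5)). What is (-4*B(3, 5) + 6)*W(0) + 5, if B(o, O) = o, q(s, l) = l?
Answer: 35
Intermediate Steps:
W(C) = -5 - 5*C (W(C) = -5 + C*(-5) = -5 - 5*C)
(-4*B(3, 5) + 6)*W(0) + 5 = (-4*3 + 6)*(-5 - 5*0) + 5 = (-12 + 6)*(-5 + 0) + 5 = -6*(-5) + 5 = 30 + 5 = 35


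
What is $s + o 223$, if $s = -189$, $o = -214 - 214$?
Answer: $-95633$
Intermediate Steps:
$o = -428$ ($o = -214 - 214 = -428$)
$s + o 223 = -189 - 95444 = -95633$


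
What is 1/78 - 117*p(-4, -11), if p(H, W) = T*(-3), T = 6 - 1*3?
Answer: 82135/78 ≈ 1053.0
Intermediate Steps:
T = 3 (T = 6 - 3 = 3)
p(H, W) = -9 (p(H, W) = 3*(-3) = -9)
1/78 - 117*p(-4, -11) = 1/78 - 117*(-9) = 1/78 + 1053 = 82135/78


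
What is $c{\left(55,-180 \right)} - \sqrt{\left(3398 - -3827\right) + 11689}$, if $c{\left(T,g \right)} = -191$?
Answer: $-191 - 7 \sqrt{386} \approx -328.53$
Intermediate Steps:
$c{\left(55,-180 \right)} - \sqrt{\left(3398 - -3827\right) + 11689} = -191 - \sqrt{\left(3398 - -3827\right) + 11689} = -191 - \sqrt{\left(3398 + 3827\right) + 11689} = -191 - \sqrt{7225 + 11689} = -191 - \sqrt{18914} = -191 - 7 \sqrt{386}$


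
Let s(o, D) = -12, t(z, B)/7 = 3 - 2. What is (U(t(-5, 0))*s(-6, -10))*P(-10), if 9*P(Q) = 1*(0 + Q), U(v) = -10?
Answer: -400/3 ≈ -133.33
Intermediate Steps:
t(z, B) = 7 (t(z, B) = 7*(3 - 2) = 7*1 = 7)
P(Q) = Q/9 (P(Q) = (1*(0 + Q))/9 = (1*Q)/9 = Q/9)
(U(t(-5, 0))*s(-6, -10))*P(-10) = (-10*(-12))*((⅑)*(-10)) = 120*(-10/9) = -400/3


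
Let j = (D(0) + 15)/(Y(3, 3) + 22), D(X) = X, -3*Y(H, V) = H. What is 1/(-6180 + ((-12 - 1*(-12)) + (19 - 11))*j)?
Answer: -7/43220 ≈ -0.00016196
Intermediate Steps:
Y(H, V) = -H/3
j = 5/7 (j = (0 + 15)/(-⅓*3 + 22) = 15/(-1 + 22) = 15/21 = 15*(1/21) = 5/7 ≈ 0.71429)
1/(-6180 + ((-12 - 1*(-12)) + (19 - 11))*j) = 1/(-6180 + ((-12 - 1*(-12)) + (19 - 11))*(5/7)) = 1/(-6180 + ((-12 + 12) + 8)*(5/7)) = 1/(-6180 + (0 + 8)*(5/7)) = 1/(-6180 + 8*(5/7)) = 1/(-6180 + 40/7) = 1/(-43220/7) = -7/43220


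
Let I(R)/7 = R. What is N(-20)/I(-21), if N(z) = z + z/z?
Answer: 19/147 ≈ 0.12925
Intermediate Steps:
I(R) = 7*R
N(z) = 1 + z (N(z) = z + 1 = 1 + z)
N(-20)/I(-21) = (1 - 20)/((7*(-21))) = -19/(-147) = -19*(-1/147) = 19/147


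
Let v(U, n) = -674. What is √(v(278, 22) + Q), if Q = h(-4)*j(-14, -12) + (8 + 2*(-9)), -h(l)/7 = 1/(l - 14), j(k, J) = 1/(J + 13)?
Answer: I*√24610/6 ≈ 26.146*I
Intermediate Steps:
j(k, J) = 1/(13 + J)
h(l) = -7/(-14 + l) (h(l) = -7/(l - 14) = -7/(-14 + l))
Q = -173/18 (Q = (-7/(-14 - 4))/(13 - 12) + (8 + 2*(-9)) = -7/(-18)/1 + (8 - 18) = -7*(-1/18)*1 - 10 = (7/18)*1 - 10 = 7/18 - 10 = -173/18 ≈ -9.6111)
√(v(278, 22) + Q) = √(-674 - 173/18) = √(-12305/18) = I*√24610/6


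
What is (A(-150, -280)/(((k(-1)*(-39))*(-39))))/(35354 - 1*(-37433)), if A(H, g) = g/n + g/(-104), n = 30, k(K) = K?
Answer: 259/4317652053 ≈ 5.9986e-8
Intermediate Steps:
A(H, g) = 37*g/1560 (A(H, g) = g/30 + g/(-104) = g*(1/30) + g*(-1/104) = g/30 - g/104 = 37*g/1560)
(A(-150, -280)/(((k(-1)*(-39))*(-39))))/(35354 - 1*(-37433)) = (((37/1560)*(-280))/((-1*(-39)*(-39))))/(35354 - 1*(-37433)) = (-259/(39*(39*(-39))))/(35354 + 37433) = -259/39/(-1521)/72787 = -259/39*(-1/1521)*(1/72787) = (259/59319)*(1/72787) = 259/4317652053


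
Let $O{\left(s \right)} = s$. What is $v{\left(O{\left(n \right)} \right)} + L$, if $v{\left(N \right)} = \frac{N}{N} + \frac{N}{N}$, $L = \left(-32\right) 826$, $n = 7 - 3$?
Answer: $-26430$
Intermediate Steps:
$n = 4$
$L = -26432$
$v{\left(N \right)} = 2$ ($v{\left(N \right)} = 1 + 1 = 2$)
$v{\left(O{\left(n \right)} \right)} + L = 2 - 26432 = -26430$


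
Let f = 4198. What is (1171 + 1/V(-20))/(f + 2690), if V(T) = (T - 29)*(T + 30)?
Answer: 191263/1125040 ≈ 0.17001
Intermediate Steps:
V(T) = (-29 + T)*(30 + T)
(1171 + 1/V(-20))/(f + 2690) = (1171 + 1/(-870 - 20 + (-20)²))/(4198 + 2690) = (1171 + 1/(-870 - 20 + 400))/6888 = (1171 + 1/(-490))*(1/6888) = (1171 - 1/490)*(1/6888) = (573789/490)*(1/6888) = 191263/1125040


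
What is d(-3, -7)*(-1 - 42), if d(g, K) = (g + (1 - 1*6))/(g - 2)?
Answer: -344/5 ≈ -68.800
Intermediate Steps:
d(g, K) = (-5 + g)/(-2 + g) (d(g, K) = (g + (1 - 6))/(-2 + g) = (g - 5)/(-2 + g) = (-5 + g)/(-2 + g))
d(-3, -7)*(-1 - 42) = ((-5 - 3)/(-2 - 3))*(-1 - 42) = (-8/(-5))*(-43) = -⅕*(-8)*(-43) = (8/5)*(-43) = -344/5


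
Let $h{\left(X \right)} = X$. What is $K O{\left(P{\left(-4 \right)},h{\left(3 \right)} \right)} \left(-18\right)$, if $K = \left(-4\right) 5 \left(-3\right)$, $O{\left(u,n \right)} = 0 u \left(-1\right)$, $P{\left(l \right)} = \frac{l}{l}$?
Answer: $0$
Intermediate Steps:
$P{\left(l \right)} = 1$
$O{\left(u,n \right)} = 0$ ($O{\left(u,n \right)} = 0 \left(-1\right) = 0$)
$K = 60$ ($K = \left(-20\right) \left(-3\right) = 60$)
$K O{\left(P{\left(-4 \right)},h{\left(3 \right)} \right)} \left(-18\right) = 60 \cdot 0 \left(-18\right) = 0 \left(-18\right) = 0$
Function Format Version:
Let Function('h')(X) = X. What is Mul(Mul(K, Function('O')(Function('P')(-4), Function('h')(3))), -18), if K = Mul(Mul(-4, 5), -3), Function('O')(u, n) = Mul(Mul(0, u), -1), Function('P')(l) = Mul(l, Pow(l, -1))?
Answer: 0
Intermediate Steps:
Function('P')(l) = 1
Function('O')(u, n) = 0 (Function('O')(u, n) = Mul(0, -1) = 0)
K = 60 (K = Mul(-20, -3) = 60)
Mul(Mul(K, Function('O')(Function('P')(-4), Function('h')(3))), -18) = Mul(Mul(60, 0), -18) = Mul(0, -18) = 0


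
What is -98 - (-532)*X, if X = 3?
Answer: 1498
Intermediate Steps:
-98 - (-532)*X = -98 - (-532)*3 = -98 - 133*(-12) = -98 + 1596 = 1498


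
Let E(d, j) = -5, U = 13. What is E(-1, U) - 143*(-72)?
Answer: 10291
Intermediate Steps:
E(-1, U) - 143*(-72) = -5 - 143*(-72) = -5 + 10296 = 10291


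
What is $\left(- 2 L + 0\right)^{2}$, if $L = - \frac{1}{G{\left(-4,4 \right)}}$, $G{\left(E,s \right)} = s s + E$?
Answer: $\frac{1}{36} \approx 0.027778$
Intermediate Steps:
$G{\left(E,s \right)} = E + s^{2}$ ($G{\left(E,s \right)} = s^{2} + E = E + s^{2}$)
$L = - \frac{1}{12}$ ($L = - \frac{1}{-4 + 4^{2}} = - \frac{1}{-4 + 16} = - \frac{1}{12} \approx -0.083333$)
$\left(- 2 L + 0\right)^{2} = \left(\left(-2\right) \left(- \frac{1}{12}\right) + 0\right)^{2} = \left(\frac{1}{6} + 0\right)^{2} = \left(\frac{1}{6}\right)^{2} = \frac{1}{36}$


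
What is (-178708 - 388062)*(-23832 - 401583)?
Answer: 241112459550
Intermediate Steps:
(-178708 - 388062)*(-23832 - 401583) = -566770*(-425415) = 241112459550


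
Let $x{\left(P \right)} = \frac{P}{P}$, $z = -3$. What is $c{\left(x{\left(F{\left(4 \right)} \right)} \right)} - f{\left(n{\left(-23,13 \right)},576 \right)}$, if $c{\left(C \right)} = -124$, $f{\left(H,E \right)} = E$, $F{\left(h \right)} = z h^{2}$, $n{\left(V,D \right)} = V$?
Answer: $-700$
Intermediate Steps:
$F{\left(h \right)} = - 3 h^{2}$
$x{\left(P \right)} = 1$
$c{\left(x{\left(F{\left(4 \right)} \right)} \right)} - f{\left(n{\left(-23,13 \right)},576 \right)} = -124 - 576 = -700$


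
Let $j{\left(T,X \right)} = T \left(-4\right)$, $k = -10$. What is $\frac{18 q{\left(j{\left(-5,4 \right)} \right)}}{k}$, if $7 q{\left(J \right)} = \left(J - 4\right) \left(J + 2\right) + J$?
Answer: $- \frac{3348}{35} \approx -95.657$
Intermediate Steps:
$j{\left(T,X \right)} = - 4 T$
$q{\left(J \right)} = \frac{J}{7} + \frac{\left(-4 + J\right) \left(2 + J\right)}{7}$ ($q{\left(J \right)} = \frac{\left(J - 4\right) \left(J + 2\right) + J}{7} = \frac{\left(-4 + J\right) \left(2 + J\right) + J}{7} = \frac{J + \left(-4 + J\right) \left(2 + J\right)}{7} = \frac{J}{7} + \frac{\left(-4 + J\right) \left(2 + J\right)}{7}$)
$\frac{18 q{\left(j{\left(-5,4 \right)} \right)}}{k} = \frac{18 \left(- \frac{8}{7} - \frac{\left(-4\right) \left(-5\right)}{7} + \frac{\left(\left(-4\right) \left(-5\right)\right)^{2}}{7}\right)}{-10} = 18 \left(- \frac{8}{7} - \frac{20}{7} + \frac{20^{2}}{7}\right) \left(- \frac{1}{10}\right) = 18 \left(- \frac{8}{7} - \frac{20}{7} + \frac{1}{7} \cdot 400\right) \left(- \frac{1}{10}\right) = 18 \left(- \frac{8}{7} - \frac{20}{7} + \frac{400}{7}\right) \left(- \frac{1}{10}\right) = 18 \cdot \frac{372}{7} \left(- \frac{1}{10}\right) = \frac{6696}{7} \left(- \frac{1}{10}\right) = - \frac{3348}{35}$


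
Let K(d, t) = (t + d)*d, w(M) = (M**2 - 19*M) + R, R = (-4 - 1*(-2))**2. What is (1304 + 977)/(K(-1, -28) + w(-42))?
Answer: 2281/2595 ≈ 0.87900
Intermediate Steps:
R = 4 (R = (-4 + 2)**2 = (-2)**2 = 4)
w(M) = 4 + M**2 - 19*M (w(M) = (M**2 - 19*M) + 4 = 4 + M**2 - 19*M)
K(d, t) = d*(d + t) (K(d, t) = (d + t)*d = d*(d + t))
(1304 + 977)/(K(-1, -28) + w(-42)) = (1304 + 977)/(-(-1 - 28) + (4 + (-42)**2 - 19*(-42))) = 2281/(-1*(-29) + (4 + 1764 + 798)) = 2281/(29 + 2566) = 2281/2595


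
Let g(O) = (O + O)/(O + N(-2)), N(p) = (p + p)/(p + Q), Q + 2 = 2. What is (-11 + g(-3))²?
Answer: 25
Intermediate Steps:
Q = 0 (Q = -2 + 2 = 0)
N(p) = 2 (N(p) = (p + p)/(p + 0) = (2*p)/p = 2)
g(O) = 2*O/(2 + O) (g(O) = (O + O)/(O + 2) = (2*O)/(2 + O) = 2*O/(2 + O))
(-11 + g(-3))² = (-11 + 2*(-3)/(2 - 3))² = (-11 + 2*(-3)/(-1))² = (-11 + 2*(-3)*(-1))² = (-11 + 6)² = (-5)² = 25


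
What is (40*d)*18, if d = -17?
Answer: -12240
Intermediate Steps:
(40*d)*18 = (40*(-17))*18 = -680*18 = -12240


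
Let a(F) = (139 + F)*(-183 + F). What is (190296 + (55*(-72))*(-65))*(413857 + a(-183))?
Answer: 192491819856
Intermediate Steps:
a(F) = (-183 + F)*(139 + F)
(190296 + (55*(-72))*(-65))*(413857 + a(-183)) = (190296 + (55*(-72))*(-65))*(413857 + (-25437 + (-183)² - 44*(-183))) = (190296 - 3960*(-65))*(413857 + (-25437 + 33489 + 8052)) = (190296 + 257400)*(413857 + 16104) = 447696*429961 = 192491819856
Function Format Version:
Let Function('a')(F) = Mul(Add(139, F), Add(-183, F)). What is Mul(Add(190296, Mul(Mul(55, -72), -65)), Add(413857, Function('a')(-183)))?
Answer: 192491819856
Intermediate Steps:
Function('a')(F) = Mul(Add(-183, F), Add(139, F))
Mul(Add(190296, Mul(Mul(55, -72), -65)), Add(413857, Function('a')(-183))) = Mul(Add(190296, Mul(Mul(55, -72), -65)), Add(413857, Add(-25437, Pow(-183, 2), Mul(-44, -183)))) = Mul(Add(190296, Mul(-3960, -65)), Add(413857, Add(-25437, 33489, 8052))) = Mul(Add(190296, 257400), Add(413857, 16104)) = Mul(447696, 429961) = 192491819856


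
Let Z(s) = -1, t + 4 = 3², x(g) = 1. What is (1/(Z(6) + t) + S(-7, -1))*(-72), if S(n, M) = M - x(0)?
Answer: 126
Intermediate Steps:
t = 5 (t = -4 + 3² = -4 + 9 = 5)
S(n, M) = -1 + M (S(n, M) = M - 1*1 = M - 1 = -1 + M)
(1/(Z(6) + t) + S(-7, -1))*(-72) = (1/(-1 + 5) + (-1 - 1))*(-72) = (1/4 - 2)*(-72) = (¼ - 2)*(-72) = -7/4*(-72) = 126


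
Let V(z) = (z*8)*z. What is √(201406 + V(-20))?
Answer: 9*√2526 ≈ 452.33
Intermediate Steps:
V(z) = 8*z² (V(z) = (8*z)*z = 8*z²)
√(201406 + V(-20)) = √(201406 + 8*(-20)²) = √(201406 + 8*400) = √(201406 + 3200) = √204606 = 9*√2526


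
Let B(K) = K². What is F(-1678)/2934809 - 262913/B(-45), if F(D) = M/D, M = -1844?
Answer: -647371927132613/4986167120775 ≈ -129.83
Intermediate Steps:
F(D) = -1844/D
F(-1678)/2934809 - 262913/B(-45) = -1844/(-1678)/2934809 - 262913/((-45)²) = -1844*(-1/1678)*(1/2934809) - 262913/2025 = (922/839)*(1/2934809) - 262913*1/2025 = 922/2462304751 - 262913/2025 = -647371927132613/4986167120775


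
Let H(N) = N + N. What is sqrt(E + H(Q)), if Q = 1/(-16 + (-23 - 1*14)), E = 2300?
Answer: sqrt(6460594)/53 ≈ 47.958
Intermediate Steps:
Q = -1/53 (Q = 1/(-16 + (-23 - 14)) = 1/(-16 - 37) = 1/(-53) = -1/53 ≈ -0.018868)
H(N) = 2*N
sqrt(E + H(Q)) = sqrt(2300 + 2*(-1/53)) = sqrt(2300 - 2/53) = sqrt(121898/53) = sqrt(6460594)/53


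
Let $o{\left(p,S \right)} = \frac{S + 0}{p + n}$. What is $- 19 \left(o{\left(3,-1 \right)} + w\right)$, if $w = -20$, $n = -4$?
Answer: $361$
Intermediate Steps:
$o{\left(p,S \right)} = \frac{S}{-4 + p}$ ($o{\left(p,S \right)} = \frac{S + 0}{p - 4} = \frac{S}{-4 + p}$)
$- 19 \left(o{\left(3,-1 \right)} + w\right) = - 19 \left(- \frac{1}{-4 + 3} - 20\right) = - 19 \left(- \frac{1}{-1} - 20\right) = - 19 \left(\left(-1\right) \left(-1\right) - 20\right) = - 19 \left(1 - 20\right) = \left(-19\right) \left(-19\right) = 361$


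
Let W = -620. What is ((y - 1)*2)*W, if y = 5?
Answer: -4960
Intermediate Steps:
((y - 1)*2)*W = ((5 - 1)*2)*(-620) = (4*2)*(-620) = 8*(-620) = -4960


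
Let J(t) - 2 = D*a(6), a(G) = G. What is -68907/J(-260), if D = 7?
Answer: -68907/44 ≈ -1566.1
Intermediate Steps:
J(t) = 44 (J(t) = 2 + 7*6 = 2 + 42 = 44)
-68907/J(-260) = -68907/44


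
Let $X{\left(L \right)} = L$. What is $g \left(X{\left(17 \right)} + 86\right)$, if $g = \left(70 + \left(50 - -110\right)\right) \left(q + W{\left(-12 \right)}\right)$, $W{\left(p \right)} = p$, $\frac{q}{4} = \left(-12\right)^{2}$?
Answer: $13361160$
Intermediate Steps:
$q = 576$ ($q = 4 \left(-12\right)^{2} = 4 \cdot 144 = 576$)
$g = 129720$ ($g = \left(70 + \left(50 - -110\right)\right) \left(576 - 12\right) = \left(70 + \left(50 + 110\right)\right) 564 = \left(70 + 160\right) 564 = 230 \cdot 564 = 129720$)
$g \left(X{\left(17 \right)} + 86\right) = 129720 \left(17 + 86\right) = 129720 \cdot 103 = 13361160$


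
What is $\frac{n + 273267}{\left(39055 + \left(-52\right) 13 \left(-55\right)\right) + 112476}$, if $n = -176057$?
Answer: $\frac{97210}{188711} \approx 0.51513$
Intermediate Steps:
$\frac{n + 273267}{\left(39055 + \left(-52\right) 13 \left(-55\right)\right) + 112476} = \frac{-176057 + 273267}{\left(39055 + \left(-52\right) 13 \left(-55\right)\right) + 112476} = \frac{97210}{\left(39055 - -37180\right) + 112476} = \frac{97210}{\left(39055 + 37180\right) + 112476} = \frac{97210}{76235 + 112476} = \frac{97210}{188711}$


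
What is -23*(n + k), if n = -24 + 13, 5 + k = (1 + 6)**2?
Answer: -759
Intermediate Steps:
k = 44 (k = -5 + (1 + 6)**2 = -5 + 7**2 = -5 + 49 = 44)
n = -11
-23*(n + k) = -23*(-11 + 44) = -23*33 = -759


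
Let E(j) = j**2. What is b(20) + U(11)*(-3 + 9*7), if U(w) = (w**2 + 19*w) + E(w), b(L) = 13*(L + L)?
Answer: 27580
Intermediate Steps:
b(L) = 26*L (b(L) = 13*(2*L) = 26*L)
U(w) = 2*w**2 + 19*w (U(w) = (w**2 + 19*w) + w**2 = 2*w**2 + 19*w)
b(20) + U(11)*(-3 + 9*7) = 26*20 + (11*(19 + 2*11))*(-3 + 9*7) = 520 + (11*(19 + 22))*(-3 + 63) = 520 + (11*41)*60 = 520 + 451*60 = 520 + 27060 = 27580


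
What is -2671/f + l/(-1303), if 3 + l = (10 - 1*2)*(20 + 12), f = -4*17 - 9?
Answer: 3460832/100331 ≈ 34.494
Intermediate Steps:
f = -77 (f = -68 - 9 = -77)
l = 253 (l = -3 + (10 - 1*2)*(20 + 12) = -3 + (10 - 2)*32 = -3 + 8*32 = -3 + 256 = 253)
-2671/f + l/(-1303) = -2671/(-77) + 253/(-1303) = -2671*(-1/77) + 253*(-1/1303) = 2671/77 - 253/1303 = 3460832/100331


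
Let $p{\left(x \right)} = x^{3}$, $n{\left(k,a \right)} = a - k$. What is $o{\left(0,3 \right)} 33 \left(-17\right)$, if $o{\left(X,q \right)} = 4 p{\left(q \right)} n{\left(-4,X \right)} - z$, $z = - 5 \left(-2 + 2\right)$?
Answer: $-242352$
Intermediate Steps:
$z = 0$ ($z = \left(-5\right) 0 = 0$)
$o{\left(X,q \right)} = 4 q^{3} \left(4 + X\right)$ ($o{\left(X,q \right)} = 4 q^{3} \left(X - -4\right) - 0 = 4 q^{3} \left(X + 4\right) + 0 = 4 q^{3} \left(4 + X\right) + 0 = 4 q^{3} \left(4 + X\right)$)
$o{\left(0,3 \right)} 33 \left(-17\right) = 4 \cdot 3^{3} \left(4 + 0\right) 33 \left(-17\right) = 4 \cdot 27 \cdot 4 \cdot 33 \left(-17\right) = 432 \cdot 33 \left(-17\right) = 14256 \left(-17\right) = -242352$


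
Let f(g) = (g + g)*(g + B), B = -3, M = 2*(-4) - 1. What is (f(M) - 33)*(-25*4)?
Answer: -18300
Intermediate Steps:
M = -9 (M = -8 - 1 = -9)
f(g) = 2*g*(-3 + g) (f(g) = (g + g)*(g - 3) = (2*g)*(-3 + g) = 2*g*(-3 + g))
(f(M) - 33)*(-25*4) = (2*(-9)*(-3 - 9) - 33)*(-25*4) = (2*(-9)*(-12) - 33)*(-100) = (216 - 33)*(-100) = 183*(-100) = -18300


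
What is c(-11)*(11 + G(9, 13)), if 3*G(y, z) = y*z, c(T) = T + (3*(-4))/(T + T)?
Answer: -5750/11 ≈ -522.73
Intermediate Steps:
c(T) = T - 6/T (c(T) = T - 12*1/(2*T) = T - 6/T)
G(y, z) = y*z/3 (G(y, z) = (y*z)/3 = y*z/3)
c(-11)*(11 + G(9, 13)) = (-11 - 6/(-11))*(11 + (1/3)*9*13) = (-11 - 6*(-1/11))*(11 + 39) = (-11 + 6/11)*50 = -115/11*50 = -5750/11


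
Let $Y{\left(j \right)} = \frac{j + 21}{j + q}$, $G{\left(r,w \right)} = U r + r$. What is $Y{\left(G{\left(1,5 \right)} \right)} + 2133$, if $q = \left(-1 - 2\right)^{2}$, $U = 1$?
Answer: $\frac{23486}{11} \approx 2135.1$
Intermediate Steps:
$G{\left(r,w \right)} = 2 r$ ($G{\left(r,w \right)} = 1 r + r = r + r = 2 r$)
$q = 9$ ($q = \left(-3\right)^{2} = 9$)
$Y{\left(j \right)} = \frac{21 + j}{9 + j}$ ($Y{\left(j \right)} = \frac{j + 21}{j + 9} = \frac{21 + j}{9 + j}$)
$Y{\left(G{\left(1,5 \right)} \right)} + 2133 = \frac{21 + 2 \cdot 1}{9 + 2 \cdot 1} + 2133 = \frac{21 + 2}{9 + 2} + 2133 = \frac{1}{11} \cdot 23 + 2133 = \frac{23}{11} + 2133 = \frac{23486}{11}$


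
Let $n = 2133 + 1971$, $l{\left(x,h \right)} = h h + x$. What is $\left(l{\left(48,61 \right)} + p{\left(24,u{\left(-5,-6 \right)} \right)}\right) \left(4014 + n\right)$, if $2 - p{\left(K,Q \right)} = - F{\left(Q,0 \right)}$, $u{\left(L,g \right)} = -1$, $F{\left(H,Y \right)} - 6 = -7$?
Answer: $30604860$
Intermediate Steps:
$F{\left(H,Y \right)} = -1$ ($F{\left(H,Y \right)} = 6 - 7 = -1$)
$l{\left(x,h \right)} = x + h^{2}$ ($l{\left(x,h \right)} = h^{2} + x = x + h^{2}$)
$n = 4104$
$p{\left(K,Q \right)} = 1$ ($p{\left(K,Q \right)} = 2 - \left(-1\right) \left(-1\right) = 2 - 1 = 1$)
$\left(l{\left(48,61 \right)} + p{\left(24,u{\left(-5,-6 \right)} \right)}\right) \left(4014 + n\right) = \left(\left(48 + 61^{2}\right) + 1\right) \left(4014 + 4104\right) = \left(\left(48 + 3721\right) + 1\right) 8118 = \left(3769 + 1\right) 8118 = 3770 \cdot 8118 = 30604860$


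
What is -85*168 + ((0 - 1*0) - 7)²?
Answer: -14231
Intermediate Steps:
-85*168 + ((0 - 1*0) - 7)² = -14280 + ((0 + 0) - 7)² = -14280 + (0 - 7)² = -14280 + (-7)² = -14280 + 49 = -14231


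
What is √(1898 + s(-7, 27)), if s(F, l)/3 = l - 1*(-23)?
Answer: 32*√2 ≈ 45.255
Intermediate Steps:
s(F, l) = 69 + 3*l (s(F, l) = 3*(l - 1*(-23)) = 3*(l + 23) = 3*(23 + l) = 69 + 3*l)
√(1898 + s(-7, 27)) = √(1898 + (69 + 3*27)) = √(1898 + (69 + 81)) = √(1898 + 150) = √2048 = 32*√2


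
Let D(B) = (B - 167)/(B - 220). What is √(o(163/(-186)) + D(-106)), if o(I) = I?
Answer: I*√8943810/15159 ≈ 0.19728*I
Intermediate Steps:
D(B) = (-167 + B)/(-220 + B)
√(o(163/(-186)) + D(-106)) = √(163/(-186) + (-167 - 106)/(-220 - 106)) = √(163*(-1/186) - 273/(-326)) = √(-163/186 - 1/326*(-273)) = √(-163/186 + 273/326) = √(-590/15159) = I*√8943810/15159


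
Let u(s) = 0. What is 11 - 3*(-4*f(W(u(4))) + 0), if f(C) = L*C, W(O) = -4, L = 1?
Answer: -37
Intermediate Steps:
f(C) = C (f(C) = 1*C = C)
11 - 3*(-4*f(W(u(4))) + 0) = 11 - 3*(-4*(-4) + 0) = 11 - 3*(16 + 0) = 11 - 3*16 = 11 - 48 = -37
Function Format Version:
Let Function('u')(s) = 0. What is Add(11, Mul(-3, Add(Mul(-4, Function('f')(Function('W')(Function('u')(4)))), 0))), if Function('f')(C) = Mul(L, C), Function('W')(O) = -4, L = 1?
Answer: -37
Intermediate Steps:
Function('f')(C) = C (Function('f')(C) = Mul(1, C) = C)
Add(11, Mul(-3, Add(Mul(-4, Function('f')(Function('W')(Function('u')(4)))), 0))) = Add(11, Mul(-3, Add(Mul(-4, -4), 0))) = Add(11, Mul(-3, Add(16, 0))) = Add(11, Mul(-3, 16)) = Add(11, -48) = -37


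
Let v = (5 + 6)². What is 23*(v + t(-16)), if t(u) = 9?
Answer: 2990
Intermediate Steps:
v = 121 (v = 11² = 121)
23*(v + t(-16)) = 23*(121 + 9) = 23*130 = 2990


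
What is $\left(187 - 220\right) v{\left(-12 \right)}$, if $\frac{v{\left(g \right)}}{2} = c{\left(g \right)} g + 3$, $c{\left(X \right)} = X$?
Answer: $-9702$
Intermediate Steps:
$v{\left(g \right)} = 6 + 2 g^{2}$ ($v{\left(g \right)} = 2 \left(g g + 3\right) = 2 \left(g^{2} + 3\right) = 2 \left(3 + g^{2}\right) = 6 + 2 g^{2}$)
$\left(187 - 220\right) v{\left(-12 \right)} = \left(187 - 220\right) \left(6 + 2 \left(-12\right)^{2}\right) = - 33 \left(6 + 2 \cdot 144\right) = - 33 \left(6 + 288\right) = \left(-33\right) 294 = -9702$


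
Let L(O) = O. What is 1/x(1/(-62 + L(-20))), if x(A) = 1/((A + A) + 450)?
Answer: 18449/41 ≈ 449.98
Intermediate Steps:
x(A) = 1/(450 + 2*A) (x(A) = 1/(2*A + 450) = 1/(450 + 2*A))
1/x(1/(-62 + L(-20))) = 1/(1/(2*(225 + 1/(-62 - 20)))) = 1/(1/(2*(225 + 1/(-82)))) = 1/(1/(2*(225 - 1/82))) = 1/(1/(2*(18449/82))) = 1/((½)*(82/18449)) = 1/(41/18449) = 18449/41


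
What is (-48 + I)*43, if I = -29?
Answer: -3311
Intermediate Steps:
(-48 + I)*43 = (-48 - 29)*43 = -77*43 = -3311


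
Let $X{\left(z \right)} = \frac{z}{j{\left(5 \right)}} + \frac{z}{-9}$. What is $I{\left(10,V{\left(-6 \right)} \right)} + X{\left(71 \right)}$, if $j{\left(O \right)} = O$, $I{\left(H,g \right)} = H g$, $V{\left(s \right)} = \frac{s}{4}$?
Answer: $- \frac{391}{45} \approx -8.6889$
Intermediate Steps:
$V{\left(s \right)} = \frac{s}{4}$ ($V{\left(s \right)} = s \frac{1}{4} = \frac{s}{4}$)
$X{\left(z \right)} = \frac{4 z}{45}$ ($X{\left(z \right)} = \frac{z}{5} + \frac{z}{-9} = z \frac{1}{5} + z \left(- \frac{1}{9}\right) = \frac{z}{5} - \frac{z}{9} = \frac{4 z}{45}$)
$I{\left(10,V{\left(-6 \right)} \right)} + X{\left(71 \right)} = 10 \cdot \frac{1}{4} \left(-6\right) + \frac{4}{45} \cdot 71 = 10 \left(- \frac{3}{2}\right) + \frac{284}{45} = -15 + \frac{284}{45} = - \frac{391}{45}$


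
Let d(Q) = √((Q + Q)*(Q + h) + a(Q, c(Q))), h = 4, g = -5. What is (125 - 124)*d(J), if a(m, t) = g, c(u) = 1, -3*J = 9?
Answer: I*√11 ≈ 3.3166*I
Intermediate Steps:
J = -3 (J = -⅓*9 = -3)
a(m, t) = -5
d(Q) = √(-5 + 2*Q*(4 + Q)) (d(Q) = √((Q + Q)*(Q + 4) - 5) = √((2*Q)*(4 + Q) - 5) = √(2*Q*(4 + Q) - 5) = √(-5 + 2*Q*(4 + Q)))
(125 - 124)*d(J) = (125 - 124)*√(-5 + 2*(-3)² + 8*(-3)) = 1*√(-5 + 2*9 - 24) = 1*√(-5 + 18 - 24) = 1*√(-11) = 1*(I*√11) = I*√11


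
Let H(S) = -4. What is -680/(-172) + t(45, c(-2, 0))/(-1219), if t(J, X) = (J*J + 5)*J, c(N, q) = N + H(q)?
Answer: -3720820/52417 ≈ -70.985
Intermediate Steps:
c(N, q) = -4 + N (c(N, q) = N - 4 = -4 + N)
t(J, X) = J*(5 + J²) (t(J, X) = (J² + 5)*J = (5 + J²)*J = J*(5 + J²))
-680/(-172) + t(45, c(-2, 0))/(-1219) = -680/(-172) + (45*(5 + 45²))/(-1219) = -680*(-1/172) + (45*(5 + 2025))*(-1/1219) = 170/43 + (45*2030)*(-1/1219) = 170/43 + 91350*(-1/1219) = 170/43 - 91350/1219 = -3720820/52417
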